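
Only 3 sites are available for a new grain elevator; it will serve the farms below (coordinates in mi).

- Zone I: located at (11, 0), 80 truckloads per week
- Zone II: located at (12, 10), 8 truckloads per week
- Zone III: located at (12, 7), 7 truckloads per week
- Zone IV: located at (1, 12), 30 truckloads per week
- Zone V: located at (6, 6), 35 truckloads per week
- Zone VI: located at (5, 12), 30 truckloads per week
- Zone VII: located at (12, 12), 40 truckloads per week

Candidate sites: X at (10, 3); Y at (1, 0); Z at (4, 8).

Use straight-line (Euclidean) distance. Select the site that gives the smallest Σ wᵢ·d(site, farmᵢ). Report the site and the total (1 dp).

Total weighted distance at each candidate:
  X (10, 3): total = 1577.0
  Y (1, 0): total = 2674.2
  Z (4, 8): total = 1703.3
Minimum is at X with total 1577.0 mi.

X, total 1577.0 mi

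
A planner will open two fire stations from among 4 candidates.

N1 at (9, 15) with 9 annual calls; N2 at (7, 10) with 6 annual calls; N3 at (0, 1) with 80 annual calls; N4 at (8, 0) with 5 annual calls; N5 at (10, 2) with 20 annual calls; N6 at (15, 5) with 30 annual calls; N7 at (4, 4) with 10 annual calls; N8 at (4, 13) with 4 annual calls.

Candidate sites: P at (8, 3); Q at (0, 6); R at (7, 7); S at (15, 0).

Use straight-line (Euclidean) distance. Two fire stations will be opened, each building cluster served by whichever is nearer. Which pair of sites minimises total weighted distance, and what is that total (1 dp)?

{P, Q}, total 902.4

Evaluate every pair (each demand assigned to the nearer of the two):
  {P, Q}: total = 902.4
  {Q, S}: total = 932.6
  {Q, R}: total = 960.8
  {P, R}: total = 1098.1
  {P, S}: total = 1104.5
  {R, S}: total = 1191.7
Best pair: {P, Q} with total 902.4.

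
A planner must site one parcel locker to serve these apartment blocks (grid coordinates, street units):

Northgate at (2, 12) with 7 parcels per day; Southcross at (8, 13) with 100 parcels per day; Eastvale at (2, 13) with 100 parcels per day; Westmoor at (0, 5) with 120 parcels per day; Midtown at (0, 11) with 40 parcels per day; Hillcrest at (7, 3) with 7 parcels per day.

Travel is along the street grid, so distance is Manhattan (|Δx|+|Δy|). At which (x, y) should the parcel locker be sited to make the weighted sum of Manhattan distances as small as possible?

(2, 13)

Manhattan distance separates: Σwᵢ(|x−xᵢ|+|y−yᵢ|) = Σwᵢ|x−xᵢ| + Σwᵢ|y−yᵢ|, so x and y are optimised independently as 1-D weighted medians.
Total weight W = 374; half = 187.
x-coordinate, sorted with cumulative weight:
  x=0 (Westmoor, w=120) cum 120
  x=0 (Midtown, w=40) cum 160
  x=2 (Northgate, w=7) cum 167
  x=2 (Eastvale, w=100) cum 267  ← median
  x=7 (Hillcrest, w=7) cum 274
  x=8 (Southcross, w=100) cum 374
⇒ x* = 2
y-coordinate, sorted with cumulative weight:
  y=3 (Hillcrest, w=7) cum 7
  y=5 (Westmoor, w=120) cum 127
  y=11 (Midtown, w=40) cum 167
  y=12 (Northgate, w=7) cum 174
  y=13 (Southcross, w=100) cum 274  ← median
  y=13 (Eastvale, w=100) cum 374
⇒ y* = 13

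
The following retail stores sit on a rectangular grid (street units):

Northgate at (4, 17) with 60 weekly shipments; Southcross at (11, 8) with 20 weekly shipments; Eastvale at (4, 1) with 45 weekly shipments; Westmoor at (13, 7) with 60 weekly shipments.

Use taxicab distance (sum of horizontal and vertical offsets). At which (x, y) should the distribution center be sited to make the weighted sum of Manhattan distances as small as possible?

Manhattan distance separates: Σwᵢ(|x−xᵢ|+|y−yᵢ|) = Σwᵢ|x−xᵢ| + Σwᵢ|y−yᵢ|, so x and y are optimised independently as 1-D weighted medians.
Total weight W = 185; half = 92.5.
x-coordinate, sorted with cumulative weight:
  x=4 (Northgate, w=60) cum 60
  x=4 (Eastvale, w=45) cum 105  ← median
  x=11 (Southcross, w=20) cum 125
  x=13 (Westmoor, w=60) cum 185
⇒ x* = 4
y-coordinate, sorted with cumulative weight:
  y=1 (Eastvale, w=45) cum 45
  y=7 (Westmoor, w=60) cum 105  ← median
  y=8 (Southcross, w=20) cum 125
  y=17 (Northgate, w=60) cum 185
⇒ y* = 7

(4, 7)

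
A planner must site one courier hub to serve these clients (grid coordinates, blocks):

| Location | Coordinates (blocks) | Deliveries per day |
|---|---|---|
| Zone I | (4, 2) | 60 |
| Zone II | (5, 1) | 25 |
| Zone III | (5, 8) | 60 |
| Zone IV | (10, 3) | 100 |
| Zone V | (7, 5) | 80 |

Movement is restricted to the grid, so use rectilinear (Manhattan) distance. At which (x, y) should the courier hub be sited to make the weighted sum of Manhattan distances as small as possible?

(7, 3)

Manhattan distance separates: Σwᵢ(|x−xᵢ|+|y−yᵢ|) = Σwᵢ|x−xᵢ| + Σwᵢ|y−yᵢ|, so x and y are optimised independently as 1-D weighted medians.
Total weight W = 325; half = 162.5.
x-coordinate, sorted with cumulative weight:
  x=4 (Zone I, w=60) cum 60
  x=5 (Zone II, w=25) cum 85
  x=5 (Zone III, w=60) cum 145
  x=7 (Zone V, w=80) cum 225  ← median
  x=10 (Zone IV, w=100) cum 325
⇒ x* = 7
y-coordinate, sorted with cumulative weight:
  y=1 (Zone II, w=25) cum 25
  y=2 (Zone I, w=60) cum 85
  y=3 (Zone IV, w=100) cum 185  ← median
  y=5 (Zone V, w=80) cum 265
  y=8 (Zone III, w=60) cum 325
⇒ y* = 3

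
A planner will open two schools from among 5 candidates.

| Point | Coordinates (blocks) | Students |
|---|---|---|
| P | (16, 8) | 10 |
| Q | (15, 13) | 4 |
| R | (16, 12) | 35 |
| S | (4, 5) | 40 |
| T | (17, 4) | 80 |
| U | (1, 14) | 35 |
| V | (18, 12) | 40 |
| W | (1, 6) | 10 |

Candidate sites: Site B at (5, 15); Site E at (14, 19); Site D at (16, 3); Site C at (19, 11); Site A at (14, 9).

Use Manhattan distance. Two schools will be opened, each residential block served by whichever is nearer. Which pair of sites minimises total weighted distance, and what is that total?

{Site B, Site D}, total 1754

Evaluate every pair (each demand assigned to the nearer of the two):
  {Site B, Site D}: total = 1754
  {Site B, Site C}: total = 1769
  {Site B, Site A}: total = 1890
  {Site D, Site C}: total = 1929
  {Site D, Site A}: total = 2015
  {Site C, Site A}: total = 2260
  {Site E, Site D}: total = 2363
  {Site E, Site A}: total = 2495
  {Site E, Site C}: total = 2724
  {Site B, Site E}: total = 3098
Best pair: {Site B, Site D} with total 1754.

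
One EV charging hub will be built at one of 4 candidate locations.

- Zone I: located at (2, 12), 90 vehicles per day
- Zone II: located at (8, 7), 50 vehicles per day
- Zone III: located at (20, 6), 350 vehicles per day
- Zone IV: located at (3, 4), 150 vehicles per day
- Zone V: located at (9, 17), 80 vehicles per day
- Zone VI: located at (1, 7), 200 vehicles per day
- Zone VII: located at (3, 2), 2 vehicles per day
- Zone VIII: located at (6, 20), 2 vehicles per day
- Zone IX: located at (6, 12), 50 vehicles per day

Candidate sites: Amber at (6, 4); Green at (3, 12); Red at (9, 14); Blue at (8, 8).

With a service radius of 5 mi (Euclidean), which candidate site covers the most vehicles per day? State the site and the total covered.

Amber, covering 202

Coverage radius r = 5 mi; a point is covered iff (Δx)²+(Δy)² ≤ 5² = 25.
  Amber (6, 4): covers {Zone II, Zone IV, Zone VII} → 202
  Green (3, 12): covers {Zone I, Zone IX} → 140
  Red (9, 14): covers {Zone V, Zone IX} → 130
  Blue (8, 8): covers {Zone II, Zone IX} → 100
Maximum coverage at Amber: 202 vehicles per day.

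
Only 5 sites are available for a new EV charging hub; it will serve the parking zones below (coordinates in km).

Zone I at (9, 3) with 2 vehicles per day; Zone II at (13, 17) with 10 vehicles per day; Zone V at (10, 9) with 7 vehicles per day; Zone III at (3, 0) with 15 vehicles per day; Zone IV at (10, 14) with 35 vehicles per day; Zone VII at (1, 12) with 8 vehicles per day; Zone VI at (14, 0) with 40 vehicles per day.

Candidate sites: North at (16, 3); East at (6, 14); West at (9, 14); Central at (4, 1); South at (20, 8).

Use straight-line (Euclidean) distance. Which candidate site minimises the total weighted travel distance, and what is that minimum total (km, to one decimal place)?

West, total 1031.8 km

Total weighted distance at each candidate:
  North (16, 3): total = 1139.4
  East (6, 14): total = 1186.6
  West (9, 14): total = 1031.8
  Central (4, 1): total = 1279.9
  South (20, 8): total = 1453.9
Minimum is at West with total 1031.8 km.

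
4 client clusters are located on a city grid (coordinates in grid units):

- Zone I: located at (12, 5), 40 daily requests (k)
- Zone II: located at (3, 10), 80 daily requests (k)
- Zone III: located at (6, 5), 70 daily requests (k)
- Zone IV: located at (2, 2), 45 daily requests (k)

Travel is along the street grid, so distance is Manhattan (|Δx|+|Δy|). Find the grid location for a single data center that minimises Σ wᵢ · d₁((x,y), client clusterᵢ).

(3, 5)

Manhattan distance separates: Σwᵢ(|x−xᵢ|+|y−yᵢ|) = Σwᵢ|x−xᵢ| + Σwᵢ|y−yᵢ|, so x and y are optimised independently as 1-D weighted medians.
Total weight W = 235; half = 117.5.
x-coordinate, sorted with cumulative weight:
  x=2 (Zone IV, w=45) cum 45
  x=3 (Zone II, w=80) cum 125  ← median
  x=6 (Zone III, w=70) cum 195
  x=12 (Zone I, w=40) cum 235
⇒ x* = 3
y-coordinate, sorted with cumulative weight:
  y=2 (Zone IV, w=45) cum 45
  y=5 (Zone I, w=40) cum 85
  y=5 (Zone III, w=70) cum 155  ← median
  y=10 (Zone II, w=80) cum 235
⇒ y* = 5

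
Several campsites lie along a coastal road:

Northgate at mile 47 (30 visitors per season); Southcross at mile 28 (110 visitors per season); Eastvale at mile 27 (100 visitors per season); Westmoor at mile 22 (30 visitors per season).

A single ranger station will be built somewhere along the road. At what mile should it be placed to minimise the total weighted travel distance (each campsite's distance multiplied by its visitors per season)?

x = 28

For a sum of weighted absolute distances on a line, the optimum is the weighted median (not the mean). Total weight W = 270; half-weight = 135.
Sort by position and accumulate weight:
  mile 22 (Westmoor, w=30) → cum 30
  mile 27 (Eastvale, w=100) → cum 130
  mile 28 (Southcross, w=110) → cum 240  ≥ 135 → median here
  mile 47 (Northgate, w=30) → cum 270
Optimal location: mile 28.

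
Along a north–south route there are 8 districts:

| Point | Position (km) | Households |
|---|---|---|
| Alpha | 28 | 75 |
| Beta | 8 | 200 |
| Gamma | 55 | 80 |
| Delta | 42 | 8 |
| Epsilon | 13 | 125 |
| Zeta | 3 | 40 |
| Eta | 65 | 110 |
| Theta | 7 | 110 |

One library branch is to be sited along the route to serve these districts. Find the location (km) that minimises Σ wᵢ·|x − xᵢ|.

x = 13

For a sum of weighted absolute distances on a line, the optimum is the weighted median (not the mean). Total weight W = 748; half-weight = 374.
Sort by position and accumulate weight:
  km 3 (Zeta, w=40) → cum 40
  km 7 (Theta, w=110) → cum 150
  km 8 (Beta, w=200) → cum 350
  km 13 (Epsilon, w=125) → cum 475  ≥ 374 → median here
  km 28 (Alpha, w=75) → cum 550
  km 42 (Delta, w=8) → cum 558
  km 55 (Gamma, w=80) → cum 638
  km 65 (Eta, w=110) → cum 748
Optimal location: km 13.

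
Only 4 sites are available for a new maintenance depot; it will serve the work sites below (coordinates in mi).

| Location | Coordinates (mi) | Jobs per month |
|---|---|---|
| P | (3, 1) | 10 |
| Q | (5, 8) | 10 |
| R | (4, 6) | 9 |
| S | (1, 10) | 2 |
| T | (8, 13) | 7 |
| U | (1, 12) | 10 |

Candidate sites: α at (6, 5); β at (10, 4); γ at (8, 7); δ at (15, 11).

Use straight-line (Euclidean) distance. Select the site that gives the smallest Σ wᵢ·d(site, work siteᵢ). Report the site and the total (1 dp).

α, total 259.6 mi

Total weighted distance at each candidate:
  α (6, 5): total = 259.6
  β (10, 4): total = 403.7
  γ (8, 7): total = 290.1
  δ (15, 11): total = 588.7
Minimum is at α with total 259.6 mi.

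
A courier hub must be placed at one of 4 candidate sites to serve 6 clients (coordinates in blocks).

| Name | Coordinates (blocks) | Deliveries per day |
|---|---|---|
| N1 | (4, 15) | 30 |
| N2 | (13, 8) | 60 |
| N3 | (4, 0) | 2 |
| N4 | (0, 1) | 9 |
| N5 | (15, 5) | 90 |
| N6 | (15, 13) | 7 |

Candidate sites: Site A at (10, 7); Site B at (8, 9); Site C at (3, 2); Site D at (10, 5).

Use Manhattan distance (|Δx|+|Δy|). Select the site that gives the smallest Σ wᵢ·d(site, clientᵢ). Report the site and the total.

Total weighted distance at each candidate:
  Site A (10, 7): total = 1537
  Site B (8, 9): total = 1897
  Site C (3, 2): total = 2933
  Site D (10, 5): total = 1529
Minimum is at Site D with total 1529 blocks.

Site D, total 1529 blocks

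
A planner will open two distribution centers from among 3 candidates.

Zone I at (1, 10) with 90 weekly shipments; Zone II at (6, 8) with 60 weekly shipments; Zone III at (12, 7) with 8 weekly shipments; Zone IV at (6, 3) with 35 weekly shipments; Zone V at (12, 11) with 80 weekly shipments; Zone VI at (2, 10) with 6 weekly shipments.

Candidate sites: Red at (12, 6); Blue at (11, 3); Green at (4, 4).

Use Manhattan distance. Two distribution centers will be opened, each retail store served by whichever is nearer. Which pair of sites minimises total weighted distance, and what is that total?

Evaluate every pair (each demand assigned to the nearer of the two):
  {Red, Green}: total = 1731
  {Blue, Green}: total = 2083
  {Red, Blue}: total = 2497
Best pair: {Red, Green} with total 1731.

{Red, Green}, total 1731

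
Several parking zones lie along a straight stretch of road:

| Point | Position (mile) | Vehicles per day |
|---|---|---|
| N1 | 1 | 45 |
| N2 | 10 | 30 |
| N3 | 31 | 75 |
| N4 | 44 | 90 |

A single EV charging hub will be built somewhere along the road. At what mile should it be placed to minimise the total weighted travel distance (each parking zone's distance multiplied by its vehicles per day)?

For a sum of weighted absolute distances on a line, the optimum is the weighted median (not the mean). Total weight W = 240; half-weight = 120.
Sort by position and accumulate weight:
  mile 1 (N1, w=45) → cum 45
  mile 10 (N2, w=30) → cum 75
  mile 31 (N3, w=75) → cum 150  ≥ 120 → median here
  mile 44 (N4, w=90) → cum 240
Optimal location: mile 31.

x = 31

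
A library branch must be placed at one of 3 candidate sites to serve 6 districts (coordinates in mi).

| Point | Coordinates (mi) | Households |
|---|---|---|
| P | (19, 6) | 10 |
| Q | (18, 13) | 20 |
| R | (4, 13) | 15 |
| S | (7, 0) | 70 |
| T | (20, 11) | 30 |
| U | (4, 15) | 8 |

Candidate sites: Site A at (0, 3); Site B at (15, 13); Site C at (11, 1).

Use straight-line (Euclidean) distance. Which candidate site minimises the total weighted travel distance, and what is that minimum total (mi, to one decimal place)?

Total weighted distance at each candidate:
  Site A (0, 3): total = 2046.3
  Site B (15, 13): total = 1625.1
  Site C (11, 1): total = 1398.0
Minimum is at Site C with total 1398.0 mi.

Site C, total 1398.0 mi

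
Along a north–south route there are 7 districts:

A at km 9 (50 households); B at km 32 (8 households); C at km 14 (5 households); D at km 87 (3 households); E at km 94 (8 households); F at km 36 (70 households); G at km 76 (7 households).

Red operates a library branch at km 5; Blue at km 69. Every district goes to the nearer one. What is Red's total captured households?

133

The indifferent point is the midpoint (5+69)/2 = 37; districts left of it (closer to Red at 5) go to Red, those right go to Blue.
  A at 9 (w=50) → Red
  C at 14 (w=5) → Red
  B at 32 (w=8) → Red
  F at 36 (w=70) → Red
  G at 76 (w=7) → Blue
  D at 87 (w=3) → Blue
  E at 94 (w=8) → Blue
Red captures 133; Blue captures 18.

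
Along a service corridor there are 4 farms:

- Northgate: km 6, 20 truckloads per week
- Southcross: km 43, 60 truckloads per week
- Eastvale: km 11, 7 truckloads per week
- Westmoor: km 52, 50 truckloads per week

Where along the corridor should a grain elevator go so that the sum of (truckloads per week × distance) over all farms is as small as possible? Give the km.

For a sum of weighted absolute distances on a line, the optimum is the weighted median (not the mean). Total weight W = 137; half-weight = 68.5.
Sort by position and accumulate weight:
  km 6 (Northgate, w=20) → cum 20
  km 11 (Eastvale, w=7) → cum 27
  km 43 (Southcross, w=60) → cum 87  ≥ 68.5 → median here
  km 52 (Westmoor, w=50) → cum 137
Optimal location: km 43.

x = 43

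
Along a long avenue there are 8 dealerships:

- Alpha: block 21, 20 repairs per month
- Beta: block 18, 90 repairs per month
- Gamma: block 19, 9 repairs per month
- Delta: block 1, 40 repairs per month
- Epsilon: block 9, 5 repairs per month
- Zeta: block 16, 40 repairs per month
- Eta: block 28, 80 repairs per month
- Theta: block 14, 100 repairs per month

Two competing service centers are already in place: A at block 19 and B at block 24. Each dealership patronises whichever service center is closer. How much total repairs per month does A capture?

304

The indifferent point is the midpoint (19+24)/2 = 21.5; dealerships left of it (closer to A at 19) go to A, those right go to B.
  Delta at 1 (w=40) → A
  Epsilon at 9 (w=5) → A
  Theta at 14 (w=100) → A
  Zeta at 16 (w=40) → A
  Beta at 18 (w=90) → A
  Gamma at 19 (w=9) → A
  Alpha at 21 (w=20) → A
  Eta at 28 (w=80) → B
A captures 304; B captures 80.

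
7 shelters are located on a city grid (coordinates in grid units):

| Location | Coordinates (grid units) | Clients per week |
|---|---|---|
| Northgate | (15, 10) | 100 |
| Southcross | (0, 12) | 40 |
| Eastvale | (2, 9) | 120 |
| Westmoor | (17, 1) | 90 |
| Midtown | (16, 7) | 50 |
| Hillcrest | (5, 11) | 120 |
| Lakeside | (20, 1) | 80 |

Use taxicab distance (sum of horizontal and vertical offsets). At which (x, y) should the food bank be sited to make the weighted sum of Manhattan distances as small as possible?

Manhattan distance separates: Σwᵢ(|x−xᵢ|+|y−yᵢ|) = Σwᵢ|x−xᵢ| + Σwᵢ|y−yᵢ|, so x and y are optimised independently as 1-D weighted medians.
Total weight W = 600; half = 300.
x-coordinate, sorted with cumulative weight:
  x=0 (Southcross, w=40) cum 40
  x=2 (Eastvale, w=120) cum 160
  x=5 (Hillcrest, w=120) cum 280
  x=15 (Northgate, w=100) cum 380  ← median
  x=16 (Midtown, w=50) cum 430
  x=17 (Westmoor, w=90) cum 520
  x=20 (Lakeside, w=80) cum 600
⇒ x* = 15
y-coordinate, sorted with cumulative weight:
  y=1 (Westmoor, w=90) cum 90
  y=1 (Lakeside, w=80) cum 170
  y=7 (Midtown, w=50) cum 220
  y=9 (Eastvale, w=120) cum 340  ← median
  y=10 (Northgate, w=100) cum 440
  y=11 (Hillcrest, w=120) cum 560
  y=12 (Southcross, w=40) cum 600
⇒ y* = 9

(15, 9)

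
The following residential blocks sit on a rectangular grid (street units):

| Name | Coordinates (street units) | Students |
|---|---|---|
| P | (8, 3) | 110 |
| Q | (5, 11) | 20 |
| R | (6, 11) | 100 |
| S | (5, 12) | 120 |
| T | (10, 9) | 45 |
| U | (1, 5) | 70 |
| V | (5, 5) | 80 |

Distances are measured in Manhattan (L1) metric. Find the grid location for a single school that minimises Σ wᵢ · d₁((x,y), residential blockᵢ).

(5, 9)

Manhattan distance separates: Σwᵢ(|x−xᵢ|+|y−yᵢ|) = Σwᵢ|x−xᵢ| + Σwᵢ|y−yᵢ|, so x and y are optimised independently as 1-D weighted medians.
Total weight W = 545; half = 272.5.
x-coordinate, sorted with cumulative weight:
  x=1 (U, w=70) cum 70
  x=5 (Q, w=20) cum 90
  x=5 (S, w=120) cum 210
  x=5 (V, w=80) cum 290  ← median
  x=6 (R, w=100) cum 390
  x=8 (P, w=110) cum 500
  x=10 (T, w=45) cum 545
⇒ x* = 5
y-coordinate, sorted with cumulative weight:
  y=3 (P, w=110) cum 110
  y=5 (U, w=70) cum 180
  y=5 (V, w=80) cum 260
  y=9 (T, w=45) cum 305  ← median
  y=11 (Q, w=20) cum 325
  y=11 (R, w=100) cum 425
  y=12 (S, w=120) cum 545
⇒ y* = 9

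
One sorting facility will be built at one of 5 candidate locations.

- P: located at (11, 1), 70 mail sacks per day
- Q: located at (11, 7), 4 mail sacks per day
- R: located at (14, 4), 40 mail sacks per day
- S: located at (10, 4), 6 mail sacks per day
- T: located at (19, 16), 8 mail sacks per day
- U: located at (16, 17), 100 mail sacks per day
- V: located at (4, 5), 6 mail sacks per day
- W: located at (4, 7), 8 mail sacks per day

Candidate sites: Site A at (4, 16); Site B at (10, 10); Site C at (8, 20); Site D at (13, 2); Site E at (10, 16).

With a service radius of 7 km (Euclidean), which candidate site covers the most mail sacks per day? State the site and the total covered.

Site D, covering 120

Coverage radius r = 7 km; a point is covered iff (Δx)²+(Δy)² ≤ 7² = 49.
  Site A (4, 16): covers {none} → 0
  Site B (10, 10): covers {Q, S, W} → 18
  Site C (8, 20): covers {none} → 0
  Site D (13, 2): covers {P, Q, R, S} → 120
  Site E (10, 16): covers {U} → 100
Maximum coverage at Site D: 120 mail sacks per day.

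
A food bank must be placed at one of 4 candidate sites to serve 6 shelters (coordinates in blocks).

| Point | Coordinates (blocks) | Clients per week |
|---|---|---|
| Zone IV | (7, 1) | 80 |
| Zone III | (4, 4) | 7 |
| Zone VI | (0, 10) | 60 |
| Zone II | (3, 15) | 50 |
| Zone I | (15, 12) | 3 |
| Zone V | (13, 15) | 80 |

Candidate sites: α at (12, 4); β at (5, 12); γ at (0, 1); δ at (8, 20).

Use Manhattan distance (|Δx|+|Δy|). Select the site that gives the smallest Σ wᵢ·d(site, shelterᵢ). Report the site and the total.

β, total 2683 blocks

Total weighted distance at each candidate:
  α (12, 4): total = 3769
  β (5, 12): total = 2683
  γ (0, 1): total = 4237
  δ (8, 20): total = 4165
Minimum is at β with total 2683 blocks.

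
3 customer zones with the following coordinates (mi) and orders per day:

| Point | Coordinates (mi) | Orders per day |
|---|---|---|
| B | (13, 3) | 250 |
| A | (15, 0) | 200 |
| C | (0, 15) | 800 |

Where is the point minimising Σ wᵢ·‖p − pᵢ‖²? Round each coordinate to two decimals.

(5.00, 10.20)

The minimiser of Σwᵢ‖p−pᵢ‖² is the weighted centroid p* = (Σwᵢpᵢ)/(Σwᵢ).
Σwᵢ = 1250.
Σwᵢxᵢ = 250·13 + 200·15 + 800·0 = 6250.
Σwᵢyᵢ = 250·3 + 200·0 + 800·15 = 12750.
x* = 6250/1250 = 5.00, y* = 12750/1250 = 10.20.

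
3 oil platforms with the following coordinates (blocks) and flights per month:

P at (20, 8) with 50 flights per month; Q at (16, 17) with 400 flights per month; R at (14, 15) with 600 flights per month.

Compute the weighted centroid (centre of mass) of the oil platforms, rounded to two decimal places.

(15.05, 15.43)

The minimiser of Σwᵢ‖p−pᵢ‖² is the weighted centroid p* = (Σwᵢpᵢ)/(Σwᵢ).
Σwᵢ = 1050.
Σwᵢxᵢ = 50·20 + 400·16 + 600·14 = 15800.
Σwᵢyᵢ = 50·8 + 400·17 + 600·15 = 16200.
x* = 15800/1050 = 15.05, y* = 16200/1050 = 15.43.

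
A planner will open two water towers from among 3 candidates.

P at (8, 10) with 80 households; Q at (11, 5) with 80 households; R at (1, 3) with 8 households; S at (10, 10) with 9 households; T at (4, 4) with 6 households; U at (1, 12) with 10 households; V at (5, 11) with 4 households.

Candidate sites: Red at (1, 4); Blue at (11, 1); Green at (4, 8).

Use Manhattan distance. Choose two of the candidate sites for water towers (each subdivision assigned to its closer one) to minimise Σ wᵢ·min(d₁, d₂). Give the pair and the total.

Evaluate every pair (each demand assigned to the nearer of the two):
  {Blue, Green}: total = 1046
  {Red, Green}: total = 1464
  {Red, Blue}: total = 1520
Best pair: {Blue, Green} with total 1046.

{Blue, Green}, total 1046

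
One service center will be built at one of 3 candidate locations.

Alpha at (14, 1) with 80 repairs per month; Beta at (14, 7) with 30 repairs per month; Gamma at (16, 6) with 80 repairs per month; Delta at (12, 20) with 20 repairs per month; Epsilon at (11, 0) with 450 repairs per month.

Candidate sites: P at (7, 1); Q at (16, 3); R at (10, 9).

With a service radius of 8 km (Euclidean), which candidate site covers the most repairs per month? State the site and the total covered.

Q, covering 640

Coverage radius r = 8 km; a point is covered iff (Δx)²+(Δy)² ≤ 8² = 64.
  P (7, 1): covers {Alpha, Epsilon} → 530
  Q (16, 3): covers {Alpha, Beta, Gamma, Epsilon} → 640
  R (10, 9): covers {Beta, Gamma} → 110
Maximum coverage at Q: 640 repairs per month.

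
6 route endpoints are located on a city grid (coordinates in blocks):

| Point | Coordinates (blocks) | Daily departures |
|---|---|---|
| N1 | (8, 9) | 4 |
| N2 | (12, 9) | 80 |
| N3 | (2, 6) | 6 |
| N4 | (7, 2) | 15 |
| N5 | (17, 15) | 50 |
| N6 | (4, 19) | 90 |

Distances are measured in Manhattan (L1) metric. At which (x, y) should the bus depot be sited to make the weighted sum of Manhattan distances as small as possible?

Manhattan distance separates: Σwᵢ(|x−xᵢ|+|y−yᵢ|) = Σwᵢ|x−xᵢ| + Σwᵢ|y−yᵢ|, so x and y are optimised independently as 1-D weighted medians.
Total weight W = 245; half = 122.5.
x-coordinate, sorted with cumulative weight:
  x=2 (N3, w=6) cum 6
  x=4 (N6, w=90) cum 96
  x=7 (N4, w=15) cum 111
  x=8 (N1, w=4) cum 115
  x=12 (N2, w=80) cum 195  ← median
  x=17 (N5, w=50) cum 245
⇒ x* = 12
y-coordinate, sorted with cumulative weight:
  y=2 (N4, w=15) cum 15
  y=6 (N3, w=6) cum 21
  y=9 (N1, w=4) cum 25
  y=9 (N2, w=80) cum 105
  y=15 (N5, w=50) cum 155  ← median
  y=19 (N6, w=90) cum 245
⇒ y* = 15

(12, 15)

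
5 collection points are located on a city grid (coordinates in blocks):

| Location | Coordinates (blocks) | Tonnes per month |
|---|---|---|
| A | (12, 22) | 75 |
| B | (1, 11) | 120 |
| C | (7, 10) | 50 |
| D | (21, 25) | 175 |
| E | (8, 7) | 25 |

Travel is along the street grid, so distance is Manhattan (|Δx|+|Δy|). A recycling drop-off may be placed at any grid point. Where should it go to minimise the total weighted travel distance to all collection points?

Manhattan distance separates: Σwᵢ(|x−xᵢ|+|y−yᵢ|) = Σwᵢ|x−xᵢ| + Σwᵢ|y−yᵢ|, so x and y are optimised independently as 1-D weighted medians.
Total weight W = 445; half = 222.5.
x-coordinate, sorted with cumulative weight:
  x=1 (B, w=120) cum 120
  x=7 (C, w=50) cum 170
  x=8 (E, w=25) cum 195
  x=12 (A, w=75) cum 270  ← median
  x=21 (D, w=175) cum 445
⇒ x* = 12
y-coordinate, sorted with cumulative weight:
  y=7 (E, w=25) cum 25
  y=10 (C, w=50) cum 75
  y=11 (B, w=120) cum 195
  y=22 (A, w=75) cum 270  ← median
  y=25 (D, w=175) cum 445
⇒ y* = 22

(12, 22)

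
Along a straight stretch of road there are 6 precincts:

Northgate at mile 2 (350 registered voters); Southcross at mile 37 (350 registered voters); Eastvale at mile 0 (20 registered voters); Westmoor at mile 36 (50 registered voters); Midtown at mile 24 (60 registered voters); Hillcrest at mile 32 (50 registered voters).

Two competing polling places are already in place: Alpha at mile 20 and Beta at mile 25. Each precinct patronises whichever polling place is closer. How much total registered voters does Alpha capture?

The indifferent point is the midpoint (20+25)/2 = 22.5; precincts left of it (closer to Alpha at 20) go to Alpha, those right go to Beta.
  Eastvale at 0 (w=20) → Alpha
  Northgate at 2 (w=350) → Alpha
  Midtown at 24 (w=60) → Beta
  Hillcrest at 32 (w=50) → Beta
  Westmoor at 36 (w=50) → Beta
  Southcross at 37 (w=350) → Beta
Alpha captures 370; Beta captures 510.

370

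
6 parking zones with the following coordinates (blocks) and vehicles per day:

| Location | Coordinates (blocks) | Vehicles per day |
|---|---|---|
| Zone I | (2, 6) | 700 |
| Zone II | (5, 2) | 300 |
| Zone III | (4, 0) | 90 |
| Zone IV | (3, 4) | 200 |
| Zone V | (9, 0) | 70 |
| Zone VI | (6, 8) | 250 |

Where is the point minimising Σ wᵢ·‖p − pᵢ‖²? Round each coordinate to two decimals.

The minimiser of Σwᵢ‖p−pᵢ‖² is the weighted centroid p* = (Σwᵢpᵢ)/(Σwᵢ).
Σwᵢ = 1610.
Σwᵢxᵢ = 700·2 + 300·5 + 90·4 + 200·3 + 70·9 + 250·6 = 5990.
Σwᵢyᵢ = 700·6 + 300·2 + 90·0 + 200·4 + 70·0 + 250·8 = 7600.
x* = 5990/1610 = 3.72, y* = 7600/1610 = 4.72.

(3.72, 4.72)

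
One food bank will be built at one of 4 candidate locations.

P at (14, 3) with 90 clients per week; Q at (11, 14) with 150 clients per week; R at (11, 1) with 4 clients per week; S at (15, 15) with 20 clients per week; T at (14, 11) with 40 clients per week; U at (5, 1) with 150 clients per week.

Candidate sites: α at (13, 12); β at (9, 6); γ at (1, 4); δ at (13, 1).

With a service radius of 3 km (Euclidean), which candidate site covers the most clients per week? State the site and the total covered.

Coverage radius r = 3 km; a point is covered iff (Δx)²+(Δy)² ≤ 3² = 9.
  α (13, 12): covers {Q, T} → 190
  β (9, 6): covers {none} → 0
  γ (1, 4): covers {none} → 0
  δ (13, 1): covers {P, R} → 94
Maximum coverage at α: 190 clients per week.

α, covering 190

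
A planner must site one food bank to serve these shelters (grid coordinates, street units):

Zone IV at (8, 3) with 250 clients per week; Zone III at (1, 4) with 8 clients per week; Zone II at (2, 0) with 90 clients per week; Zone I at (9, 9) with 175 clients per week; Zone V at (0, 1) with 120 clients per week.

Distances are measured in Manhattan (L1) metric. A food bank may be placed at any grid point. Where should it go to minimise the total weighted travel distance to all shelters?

Manhattan distance separates: Σwᵢ(|x−xᵢ|+|y−yᵢ|) = Σwᵢ|x−xᵢ| + Σwᵢ|y−yᵢ|, so x and y are optimised independently as 1-D weighted medians.
Total weight W = 643; half = 321.5.
x-coordinate, sorted with cumulative weight:
  x=0 (Zone V, w=120) cum 120
  x=1 (Zone III, w=8) cum 128
  x=2 (Zone II, w=90) cum 218
  x=8 (Zone IV, w=250) cum 468  ← median
  x=9 (Zone I, w=175) cum 643
⇒ x* = 8
y-coordinate, sorted with cumulative weight:
  y=0 (Zone II, w=90) cum 90
  y=1 (Zone V, w=120) cum 210
  y=3 (Zone IV, w=250) cum 460  ← median
  y=4 (Zone III, w=8) cum 468
  y=9 (Zone I, w=175) cum 643
⇒ y* = 3

(8, 3)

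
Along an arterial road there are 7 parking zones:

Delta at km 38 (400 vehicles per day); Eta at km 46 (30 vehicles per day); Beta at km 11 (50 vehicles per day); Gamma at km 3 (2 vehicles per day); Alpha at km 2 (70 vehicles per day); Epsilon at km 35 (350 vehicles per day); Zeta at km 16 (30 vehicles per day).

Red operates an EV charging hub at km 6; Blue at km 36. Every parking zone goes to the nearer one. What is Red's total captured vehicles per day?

152

The indifferent point is the midpoint (6+36)/2 = 21; parking zones left of it (closer to Red at 6) go to Red, those right go to Blue.
  Alpha at 2 (w=70) → Red
  Gamma at 3 (w=2) → Red
  Beta at 11 (w=50) → Red
  Zeta at 16 (w=30) → Red
  Epsilon at 35 (w=350) → Blue
  Delta at 38 (w=400) → Blue
  Eta at 46 (w=30) → Blue
Red captures 152; Blue captures 780.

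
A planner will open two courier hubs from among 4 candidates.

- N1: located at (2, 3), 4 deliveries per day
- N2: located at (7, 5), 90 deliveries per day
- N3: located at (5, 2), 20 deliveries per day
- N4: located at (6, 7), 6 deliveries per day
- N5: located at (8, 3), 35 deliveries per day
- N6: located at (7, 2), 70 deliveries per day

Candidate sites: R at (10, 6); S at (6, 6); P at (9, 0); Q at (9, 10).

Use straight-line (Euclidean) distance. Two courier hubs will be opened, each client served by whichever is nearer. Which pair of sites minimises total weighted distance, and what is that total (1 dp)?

Evaluate every pair (each demand assigned to the nearer of the two):
  {S, P}: total = 544.4
  {R, S}: total = 650.6
  {S, Q}: total = 650.6
  {R, P}: total = 737.9
  {P, Q}: total = 938.7
  {R, Q}: total = 947.8
Best pair: {S, P} with total 544.4.

{S, P}, total 544.4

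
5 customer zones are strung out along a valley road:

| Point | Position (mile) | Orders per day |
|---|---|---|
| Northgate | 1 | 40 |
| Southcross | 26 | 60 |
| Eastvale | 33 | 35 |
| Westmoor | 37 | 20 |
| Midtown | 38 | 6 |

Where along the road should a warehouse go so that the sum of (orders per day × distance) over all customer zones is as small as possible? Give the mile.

x = 26

For a sum of weighted absolute distances on a line, the optimum is the weighted median (not the mean). Total weight W = 161; half-weight = 80.5.
Sort by position and accumulate weight:
  mile 1 (Northgate, w=40) → cum 40
  mile 26 (Southcross, w=60) → cum 100  ≥ 80.5 → median here
  mile 33 (Eastvale, w=35) → cum 135
  mile 37 (Westmoor, w=20) → cum 155
  mile 38 (Midtown, w=6) → cum 161
Optimal location: mile 26.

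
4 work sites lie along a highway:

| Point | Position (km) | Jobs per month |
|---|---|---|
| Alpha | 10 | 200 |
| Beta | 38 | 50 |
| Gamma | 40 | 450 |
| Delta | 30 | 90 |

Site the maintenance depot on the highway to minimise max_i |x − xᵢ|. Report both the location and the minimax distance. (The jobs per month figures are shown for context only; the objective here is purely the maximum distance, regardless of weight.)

location 25, max distance 15

The 1-center on a line is the midpoint of the two extreme points: leftmost at 10, rightmost at 40.
Optimal location = (10 + 40)/2 = 25; maximum distance = (40 − 10)/2 = 15.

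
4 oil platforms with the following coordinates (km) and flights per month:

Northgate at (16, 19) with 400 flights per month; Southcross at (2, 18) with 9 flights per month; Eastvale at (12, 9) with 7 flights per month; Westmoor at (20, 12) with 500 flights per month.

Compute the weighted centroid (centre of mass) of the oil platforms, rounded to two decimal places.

The minimiser of Σwᵢ‖p−pᵢ‖² is the weighted centroid p* = (Σwᵢpᵢ)/(Σwᵢ).
Σwᵢ = 916.
Σwᵢxᵢ = 400·16 + 9·2 + 7·12 + 500·20 = 16502.
Σwᵢyᵢ = 400·19 + 9·18 + 7·9 + 500·12 = 13825.
x* = 16502/916 = 18.02, y* = 13825/916 = 15.09.

(18.02, 15.09)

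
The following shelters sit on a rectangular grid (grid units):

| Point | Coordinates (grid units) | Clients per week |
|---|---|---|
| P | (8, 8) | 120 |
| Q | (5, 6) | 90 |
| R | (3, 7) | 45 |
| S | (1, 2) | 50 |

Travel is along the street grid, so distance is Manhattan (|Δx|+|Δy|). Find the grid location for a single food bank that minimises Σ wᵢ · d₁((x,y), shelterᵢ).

(5, 7)

Manhattan distance separates: Σwᵢ(|x−xᵢ|+|y−yᵢ|) = Σwᵢ|x−xᵢ| + Σwᵢ|y−yᵢ|, so x and y are optimised independently as 1-D weighted medians.
Total weight W = 305; half = 152.5.
x-coordinate, sorted with cumulative weight:
  x=1 (S, w=50) cum 50
  x=3 (R, w=45) cum 95
  x=5 (Q, w=90) cum 185  ← median
  x=8 (P, w=120) cum 305
⇒ x* = 5
y-coordinate, sorted with cumulative weight:
  y=2 (S, w=50) cum 50
  y=6 (Q, w=90) cum 140
  y=7 (R, w=45) cum 185  ← median
  y=8 (P, w=120) cum 305
⇒ y* = 7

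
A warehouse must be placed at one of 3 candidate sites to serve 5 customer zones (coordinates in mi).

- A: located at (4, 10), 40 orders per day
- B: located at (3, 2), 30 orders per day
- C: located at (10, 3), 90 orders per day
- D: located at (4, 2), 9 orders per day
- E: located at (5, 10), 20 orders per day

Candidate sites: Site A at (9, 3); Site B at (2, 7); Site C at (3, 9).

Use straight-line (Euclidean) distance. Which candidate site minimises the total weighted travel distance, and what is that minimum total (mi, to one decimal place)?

Total weighted distance at each candidate:
  Site A (9, 3): total = 823.7
  Site B (2, 7): total = 1235.5
  Site C (3, 9): total = 1204.7
Minimum is at Site A with total 823.7 mi.

Site A, total 823.7 mi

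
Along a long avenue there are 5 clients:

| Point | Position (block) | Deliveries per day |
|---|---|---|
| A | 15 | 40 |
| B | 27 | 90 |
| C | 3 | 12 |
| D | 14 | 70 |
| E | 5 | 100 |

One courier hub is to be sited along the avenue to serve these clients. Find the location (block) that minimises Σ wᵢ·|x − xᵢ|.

x = 14

For a sum of weighted absolute distances on a line, the optimum is the weighted median (not the mean). Total weight W = 312; half-weight = 156.
Sort by position and accumulate weight:
  block 3 (C, w=12) → cum 12
  block 5 (E, w=100) → cum 112
  block 14 (D, w=70) → cum 182  ≥ 156 → median here
  block 15 (A, w=40) → cum 222
  block 27 (B, w=90) → cum 312
Optimal location: block 14.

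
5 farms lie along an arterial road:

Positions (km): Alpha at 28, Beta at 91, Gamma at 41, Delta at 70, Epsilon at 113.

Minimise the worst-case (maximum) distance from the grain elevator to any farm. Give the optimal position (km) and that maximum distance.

The 1-center on a line is the midpoint of the two extreme points: leftmost at 28, rightmost at 113.
Optimal location = (28 + 113)/2 = 70.5; maximum distance = (113 − 28)/2 = 42.5.

location 70.5, max distance 42.5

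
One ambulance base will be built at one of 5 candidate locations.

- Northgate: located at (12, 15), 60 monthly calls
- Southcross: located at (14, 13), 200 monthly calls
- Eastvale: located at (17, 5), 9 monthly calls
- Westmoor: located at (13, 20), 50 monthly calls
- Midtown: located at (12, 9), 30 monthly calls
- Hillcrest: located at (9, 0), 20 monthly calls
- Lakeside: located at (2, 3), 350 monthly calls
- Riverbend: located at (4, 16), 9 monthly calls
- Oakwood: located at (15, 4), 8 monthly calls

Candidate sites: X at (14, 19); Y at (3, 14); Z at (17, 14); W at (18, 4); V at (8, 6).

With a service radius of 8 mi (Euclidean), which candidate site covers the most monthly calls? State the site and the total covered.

V, covering 408

Coverage radius r = 8 mi; a point is covered iff (Δx)²+(Δy)² ≤ 8² = 64.
  X (14, 19): covers {Northgate, Southcross, Westmoor} → 310
  Y (3, 14): covers {Riverbend} → 9
  Z (17, 14): covers {Northgate, Southcross, Westmoor, Midtown} → 340
  W (18, 4): covers {Eastvale, Midtown, Oakwood} → 47
  V (8, 6): covers {Midtown, Hillcrest, Lakeside, Oakwood} → 408
Maximum coverage at V: 408 monthly calls.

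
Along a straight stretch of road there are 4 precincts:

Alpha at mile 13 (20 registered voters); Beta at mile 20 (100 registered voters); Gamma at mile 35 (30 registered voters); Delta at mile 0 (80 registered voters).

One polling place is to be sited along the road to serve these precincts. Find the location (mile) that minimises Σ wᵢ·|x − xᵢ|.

x = 20

For a sum of weighted absolute distances on a line, the optimum is the weighted median (not the mean). Total weight W = 230; half-weight = 115.
Sort by position and accumulate weight:
  mile 0 (Delta, w=80) → cum 80
  mile 13 (Alpha, w=20) → cum 100
  mile 20 (Beta, w=100) → cum 200  ≥ 115 → median here
  mile 35 (Gamma, w=30) → cum 230
Optimal location: mile 20.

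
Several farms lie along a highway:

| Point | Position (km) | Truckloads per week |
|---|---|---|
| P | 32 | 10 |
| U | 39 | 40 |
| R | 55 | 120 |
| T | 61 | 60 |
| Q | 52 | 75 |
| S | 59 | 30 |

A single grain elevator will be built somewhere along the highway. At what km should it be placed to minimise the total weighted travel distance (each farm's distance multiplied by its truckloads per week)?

x = 55

For a sum of weighted absolute distances on a line, the optimum is the weighted median (not the mean). Total weight W = 335; half-weight = 167.5.
Sort by position and accumulate weight:
  km 32 (P, w=10) → cum 10
  km 39 (U, w=40) → cum 50
  km 52 (Q, w=75) → cum 125
  km 55 (R, w=120) → cum 245  ≥ 167.5 → median here
  km 59 (S, w=30) → cum 275
  km 61 (T, w=60) → cum 335
Optimal location: km 55.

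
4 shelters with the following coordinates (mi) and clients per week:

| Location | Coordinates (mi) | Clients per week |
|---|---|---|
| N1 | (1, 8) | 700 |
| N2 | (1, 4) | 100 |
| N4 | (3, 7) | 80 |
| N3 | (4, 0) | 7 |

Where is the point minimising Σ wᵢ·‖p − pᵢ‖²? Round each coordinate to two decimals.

The minimiser of Σwᵢ‖p−pᵢ‖² is the weighted centroid p* = (Σwᵢpᵢ)/(Σwᵢ).
Σwᵢ = 887.
Σwᵢxᵢ = 700·1 + 100·1 + 80·3 + 7·4 = 1068.
Σwᵢyᵢ = 700·8 + 100·4 + 80·7 + 7·0 = 6560.
x* = 1068/887 = 1.20, y* = 6560/887 = 7.40.

(1.20, 7.40)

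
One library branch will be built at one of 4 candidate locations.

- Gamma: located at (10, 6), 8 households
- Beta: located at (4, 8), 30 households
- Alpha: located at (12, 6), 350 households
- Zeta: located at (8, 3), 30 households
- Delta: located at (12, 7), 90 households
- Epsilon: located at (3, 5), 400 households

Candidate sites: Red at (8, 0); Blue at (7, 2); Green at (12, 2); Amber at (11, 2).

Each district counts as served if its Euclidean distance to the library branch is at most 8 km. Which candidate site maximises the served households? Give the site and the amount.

Blue, covering 908

Coverage radius r = 8 km; a point is covered iff (Δx)²+(Δy)² ≤ 8² = 64.
  Red (8, 0): covers {Gamma, Alpha, Zeta, Epsilon} → 788
  Blue (7, 2): covers {Gamma, Beta, Alpha, Zeta, Delta, Epsilon} → 908
  Green (12, 2): covers {Gamma, Alpha, Zeta, Delta} → 478
  Amber (11, 2): covers {Gamma, Alpha, Zeta, Delta} → 478
Maximum coverage at Blue: 908 households.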